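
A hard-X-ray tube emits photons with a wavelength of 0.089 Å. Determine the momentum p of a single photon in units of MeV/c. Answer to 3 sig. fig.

0.139 MeV/c

First convert: λ = 0.089 Å = 8.9e-12 m.
Since p = h/λ for a photon, p = 7.445e-23 kg·m/s.
Converting to MeV/c: p = 0.1393 MeV/c ≈ 0.139 MeV/c.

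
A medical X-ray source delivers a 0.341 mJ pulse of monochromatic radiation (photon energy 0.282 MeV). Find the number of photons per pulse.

Per-photon energy: E = 4.518 × 10^-14 J (from energy = 0.282 MeV).
N = E_total / E_photon = 3.41 × 10^-4 J / 4.518 × 10^-14 J = 7.55 × 10^9.

7.55 × 10^9 photons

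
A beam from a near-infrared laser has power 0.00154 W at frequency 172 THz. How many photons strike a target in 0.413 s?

Total energy: E_total = P·t = 0.00154 × 0.413 = 6.360e-4 J.
Per-photon energy: E = 1.140e-19 J.
N = E_total / E_photon = 5.58e15.

5.58e15 photons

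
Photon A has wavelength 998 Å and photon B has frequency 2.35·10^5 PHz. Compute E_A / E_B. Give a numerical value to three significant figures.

1.28·10^-5

E_A = 1.990·10^-18 J (from wavelength = 998 Å, via E = hc/λ).
E_B = 1.557·10^-13 J (from frequency = 2.35·10^5 PHz, via E = hf).
Ratio = 1.990·10^-18 / 1.557·10^-13 = 1.28·10^-5.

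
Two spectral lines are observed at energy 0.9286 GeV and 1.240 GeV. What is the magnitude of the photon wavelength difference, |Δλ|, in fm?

Using λ = hc/E: λ₁ = 1.3352 × 10^-15 m, λ₂ = 9.9987 × 10^-16 m.
|Δλ| = |1.3352 × 10^-15 − 9.9987 × 10^-16| = 3.35 × 10^-16 m = 0.335 fm.

0.335 fm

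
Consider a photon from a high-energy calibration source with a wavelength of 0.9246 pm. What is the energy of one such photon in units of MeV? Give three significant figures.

1.34 MeV

Take h = 6.62607015 × 10^-34 J·s, c = 2.99792458 × 10^8 m/s, 1 eV = 1.602176634 × 10^-19 J.
In SI units: λ = 0.9246 pm = 9.246 × 10^-13 m.
For a photon E = hc/λ, so E = 2.148 × 10^-13 J.
Converting to MeV: E = 1.341 MeV ≈ 1.34 MeV.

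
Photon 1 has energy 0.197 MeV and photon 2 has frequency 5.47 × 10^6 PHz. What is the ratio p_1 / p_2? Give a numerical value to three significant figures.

8.71 × 10^-3

p_1 = 1.053 × 10^-22 kg·m/s (from energy = 0.197 MeV, via p = E/c).
p_2 = 1.209 × 10^-20 kg·m/s (from frequency = 5.47 × 10^6 PHz, via p = hf/c).
Ratio = 1.053 × 10^-22 / 1.209 × 10^-20 = 8.71 × 10^-3.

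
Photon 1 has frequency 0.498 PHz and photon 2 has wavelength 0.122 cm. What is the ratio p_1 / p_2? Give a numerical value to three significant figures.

2030

p_1 = 1.101 × 10^-27 kg·m/s (from frequency = 0.498 PHz, via p = hf/c).
p_2 = 5.431 × 10^-31 kg·m/s (from wavelength = 0.122 cm, via p = h/λ).
Ratio = 1.101 × 10^-27 / 5.431 × 10^-31 = 2030.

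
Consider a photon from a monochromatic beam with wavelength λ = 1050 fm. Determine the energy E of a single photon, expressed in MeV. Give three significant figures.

1.18 MeV

First convert: λ = 1050 fm = 1.05 × 10^-12 m.
The photon relation is E = hc/λ, giving E = 1.892 × 10^-13 J.
Converting to MeV: E = 1.181 MeV ≈ 1.18 MeV.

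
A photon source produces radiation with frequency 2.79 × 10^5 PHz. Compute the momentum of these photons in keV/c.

Convert to SI: f = 2.79 × 10^5 PHz = 2.79 × 10^20 Hz.
Since p = hf/c for a photon, p = 6.167 × 10^-22 kg·m/s.
Converting to keV/c: p = 1154 keV/c ≈ 1150 keV/c.

1150 keV/c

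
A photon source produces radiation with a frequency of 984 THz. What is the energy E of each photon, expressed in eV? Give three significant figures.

4.07 eV

(h = 6.62607015e-34 J·s, 1 eV = 1.602176634e-19 J.)
First convert: f = 984 THz = 9.84e14 Hz.
The photon relation is E = hf, giving E = 6.520e-19 J.
Converting to eV: E = 4.069 eV ≈ 4.07 eV.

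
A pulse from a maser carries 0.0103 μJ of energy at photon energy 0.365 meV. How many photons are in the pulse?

1.76e14 photons

Per-photon energy: E = 5.848e-23 J (from energy = 0.365 meV).
N = E_total / E_photon = 1.03e-8 J / 5.848e-23 J = 1.76e14.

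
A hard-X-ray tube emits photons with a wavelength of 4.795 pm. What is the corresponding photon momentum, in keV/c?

Use h = 6.62607015e-34 J·s, c = 2.99792458e8 m/s, 1 eV = 1.602176634e-19 J.
In SI units: λ = 4.795 pm = 4.795e-12 m.
Apply p = h/λ: p = 1.382e-22 kg·m/s.
Converting to keV/c: p = 258.6 keV/c ≈ 259 keV/c.

259 keV/c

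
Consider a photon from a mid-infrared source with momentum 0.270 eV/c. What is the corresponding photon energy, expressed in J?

4.33 × 10^-20 J

(c = 2.99792458 × 10^8 m/s, 1 eV = 1.602176634 × 10^-19 J.)
In SI units: p = 0.270 eV/c = 1.4430 × 10^-28 kg·m/s.
The photon relation is E = pc, giving E = 4.326 × 10^-20 J.
So E ≈ 4.33 × 10^-20 J.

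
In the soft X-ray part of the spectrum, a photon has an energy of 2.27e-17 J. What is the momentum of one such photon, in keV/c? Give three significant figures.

0.142 keV/c

The photon relation is p = E/c, giving p = 7.572e-26 kg·m/s.
Converting to keV/c: p = 0.1417 keV/c ≈ 0.142 keV/c.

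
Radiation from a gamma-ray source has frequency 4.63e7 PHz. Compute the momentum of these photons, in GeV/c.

0.191 GeV/c

Take h = 6.62607015e-34 J·s, c = 2.99792458e8 m/s, 1 eV = 1.602176634e-19 J.
First convert: f = 4.63e7 PHz = 4.63e22 Hz.
Apply p = hf/c: p = 1.023e-19 kg·m/s.
Converting to GeV/c: p = 0.1915 GeV/c ≈ 0.191 GeV/c.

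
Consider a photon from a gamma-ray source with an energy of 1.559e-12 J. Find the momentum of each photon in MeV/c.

9.73 MeV/c

Take c = 2.99792458e8 m/s, 1 eV = 1.602176634e-19 J.
Apply p = E/c: p = 5.200e-21 kg·m/s.
Converting to MeV/c: p = 9.731 MeV/c ≈ 9.73 MeV/c.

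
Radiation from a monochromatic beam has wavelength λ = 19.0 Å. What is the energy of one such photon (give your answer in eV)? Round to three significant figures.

653 eV

In SI units: λ = 19.0 Å = 1.90e-9 m.
The photon relation is E = hc/λ, giving E = 1.045e-16 J.
Converting to eV: E = 652.5 eV ≈ 653 eV.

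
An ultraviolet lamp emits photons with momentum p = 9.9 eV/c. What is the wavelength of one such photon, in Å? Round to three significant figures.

1250 Å

Take h = 6.62607015 × 10^-34 J·s, c = 2.99792458 × 10^8 m/s, 1 eV = 1.602176634 × 10^-19 J.
Convert to SI: p = 9.9 eV/c = 5.2908 × 10^-27 kg·m/s.
Apply λ = h/p: λ = 1.252 × 10^-7 m.
Converting to Å: λ = 1252 Å ≈ 1250 Å.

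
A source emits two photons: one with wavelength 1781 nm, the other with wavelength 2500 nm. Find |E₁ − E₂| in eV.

Using E = hc/λ: E₁ = 1.1154·10^-19 J, E₂ = 7.9458·10^-20 J.
|ΔE| = |1.1154·10^-19 − 7.9458·10^-20| = 3.21·10^-20 J = 0.200 eV.

0.200 eV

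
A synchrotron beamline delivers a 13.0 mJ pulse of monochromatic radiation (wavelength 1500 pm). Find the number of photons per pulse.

Per-photon energy: E = 1.324·10^-16 J (from wavelength = 1500 pm).
N = E_total / E_photon = 0.0130 J / 1.324·10^-16 J = 9.82·10^13.

9.82·10^13 photons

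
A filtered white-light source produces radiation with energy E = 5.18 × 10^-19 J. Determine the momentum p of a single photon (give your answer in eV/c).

3.23 eV/c

(c = 2.99792458 × 10^8 m/s, 1 eV = 1.602176634 × 10^-19 J.)
Since p = E/c for a photon, p = 1.728 × 10^-27 kg·m/s.
Converting to eV/c: p = 3.233 eV/c ≈ 3.23 eV/c.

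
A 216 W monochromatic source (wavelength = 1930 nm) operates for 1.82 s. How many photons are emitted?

Total energy: E_total = P·t = 216 × 1.82 = 393.1 J.
Per-photon energy: E = 1.029e-19 J.
N = E_total / E_photon = 3.82e21.

3.82e21 photons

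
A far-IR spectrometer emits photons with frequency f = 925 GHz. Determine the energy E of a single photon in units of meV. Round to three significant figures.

Use h = 6.62607015 × 10^-34 J·s, 1 eV = 1.602176634 × 10^-19 J.
First convert: f = 925 GHz = 9.25 × 10^11 Hz.
Since E = hf for a photon, E = 6.129 × 10^-22 J.
Converting to meV: E = 3.825 meV ≈ 3.83 meV.

3.83 meV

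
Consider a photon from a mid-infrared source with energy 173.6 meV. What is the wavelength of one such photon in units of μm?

7.14 μm

In SI units: E = 173.6 meV = 2.7814 × 10^-20 J.
Apply λ = hc/E: λ = 7.142 × 10^-6 m.
Converting to μm: λ = 7.142 μm ≈ 7.14 μm.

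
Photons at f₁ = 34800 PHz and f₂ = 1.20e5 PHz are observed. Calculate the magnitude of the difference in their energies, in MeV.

0.352 MeV

Using E = hf: E₁ = 2.306e-14 J, E₂ = 7.951e-14 J.
|ΔE| = |2.306e-14 − 7.951e-14| = 5.65e-14 J = 0.352 MeV.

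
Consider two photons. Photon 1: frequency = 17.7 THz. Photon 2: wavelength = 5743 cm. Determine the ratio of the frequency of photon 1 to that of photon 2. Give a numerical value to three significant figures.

f_1 = 1.770 × 10^13 Hz (from frequency = 17.7 THz, via f given directly).
f_2 = 5.220 × 10^6 Hz (from wavelength = 5743 cm, via f = c/λ).
Ratio = 1.770 × 10^13 / 5.220 × 10^6 = 3.39 × 10^6.

3.39 × 10^6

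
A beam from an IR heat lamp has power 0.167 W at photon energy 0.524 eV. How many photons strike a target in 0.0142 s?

2.82 × 10^16 photons

Total energy: E_total = P·t = 0.167 × 0.0142 = 0.002371 J.
Per-photon energy: E = 8.395 × 10^-20 J.
N = E_total / E_photon = 2.82 × 10^16.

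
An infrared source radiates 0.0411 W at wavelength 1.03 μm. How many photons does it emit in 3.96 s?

8.44 × 10^17 photons

Total energy: E_total = P·t = 0.0411 × 3.96 = 0.1628 J.
Per-photon energy: E = 1.929 × 10^-19 J.
N = E_total / E_photon = 8.44 × 10^17.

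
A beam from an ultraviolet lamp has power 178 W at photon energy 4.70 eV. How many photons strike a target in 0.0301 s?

Total energy: E_total = P·t = 178 × 0.0301 = 5.358 J.
Per-photon energy: E = 7.530e-19 J.
N = E_total / E_photon = 7.12e18.

7.12e18 photons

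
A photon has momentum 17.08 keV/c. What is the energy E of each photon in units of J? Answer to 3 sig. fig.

2.74 × 10^-15 J

Convert to SI: p = 17.08 keV/c = 9.1280 × 10^-24 kg·m/s.
Since E = pc for a photon, E = 2.737 × 10^-15 J.
So E ≈ 2.74 × 10^-15 J.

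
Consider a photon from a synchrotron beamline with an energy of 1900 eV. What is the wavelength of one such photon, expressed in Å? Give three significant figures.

(h = 6.62607015e-34 J·s, c = 2.99792458e8 m/s, 1 eV = 1.602176634e-19 J.)
Convert to SI: E = 1900 eV = 3.0441e-16 J.
Since λ = hc/E for a photon, λ = 6.525e-10 m.
Converting to Å: λ = 6.525 Å ≈ 6.53 Å.

6.53 Å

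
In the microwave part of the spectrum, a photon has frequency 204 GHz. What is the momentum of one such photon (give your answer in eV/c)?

Use h = 6.62607015 × 10^-34 J·s, c = 2.99792458 × 10^8 m/s, 1 eV = 1.602176634 × 10^-19 J.
First convert: f = 204 GHz = 2.04 × 10^11 Hz.
Since p = hf/c for a photon, p = 4.509 × 10^-31 kg·m/s.
Converting to eV/c: p = 8.437 × 10^-4 eV/c ≈ 8.44 × 10^-4 eV/c.

8.44 × 10^-4 eV/c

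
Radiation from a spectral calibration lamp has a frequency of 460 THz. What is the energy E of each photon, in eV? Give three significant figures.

1.90 eV

First convert: f = 460 THz = 4.6e14 Hz.
Since E = hf for a photon, E = 3.048e-19 J.
Converting to eV: E = 1.902 eV ≈ 1.90 eV.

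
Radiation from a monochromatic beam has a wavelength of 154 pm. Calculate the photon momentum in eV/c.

In SI units: λ = 154 pm = 1.54 × 10^-10 m.
The photon relation is p = h/λ, giving p = 4.303 × 10^-24 kg·m/s.
Converting to eV/c: p = 8051 eV/c ≈ 8050 eV/c.

8050 eV/c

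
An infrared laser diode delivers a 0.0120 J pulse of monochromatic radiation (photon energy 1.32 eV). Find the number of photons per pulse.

Per-photon energy: E = 2.115e-19 J (from energy = 1.32 eV).
N = E_total / E_photon = 0.0120 J / 2.115e-19 J = 5.67e16.

5.67e16 photons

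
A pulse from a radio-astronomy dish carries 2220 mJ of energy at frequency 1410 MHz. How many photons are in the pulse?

Per-photon energy: E = 9.343·10^-25 J (from frequency = 1410 MHz).
N = E_total / E_photon = 2.22 J / 9.343·10^-25 J = 2.38·10^24.

2.38·10^24 photons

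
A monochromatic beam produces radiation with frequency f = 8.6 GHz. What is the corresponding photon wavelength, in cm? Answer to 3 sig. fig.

3.49 cm

Use c = 2.99792458 × 10^8 m/s.
In SI units: f = 8.6 GHz = 8.6 × 10^9 Hz.
For a photon λ = c/f, so λ = 0.03486 m.
Converting to cm: λ = 3.486 cm ≈ 3.49 cm.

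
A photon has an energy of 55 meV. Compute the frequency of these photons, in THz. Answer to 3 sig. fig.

First convert: E = 55 meV = 8.8120e-21 J.
Since f = E/h for a photon, f = 1.330e13 Hz.
Converting to THz: f = 13.30 THz ≈ 13.3 THz.

13.3 THz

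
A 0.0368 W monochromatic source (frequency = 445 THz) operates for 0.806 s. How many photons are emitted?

Total energy: E_total = P·t = 0.0368 × 0.806 = 0.02966 J.
Per-photon energy: E = 2.949e-19 J.
N = E_total / E_photon = 1.01e17.

1.01e17 photons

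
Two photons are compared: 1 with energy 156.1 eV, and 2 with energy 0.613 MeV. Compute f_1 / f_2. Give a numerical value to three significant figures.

2.55e-4

f_1 = 3.774e16 Hz (from energy = 156.1 eV, via f = E/h).
f_2 = 1.482e20 Hz (from energy = 0.613 MeV, via f = E/h).
Ratio = 3.774e16 / 1.482e20 = 2.55e-4.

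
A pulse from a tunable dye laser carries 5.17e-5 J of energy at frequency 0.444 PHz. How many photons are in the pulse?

Per-photon energy: E = 2.942e-19 J (from frequency = 0.444 PHz).
N = E_total / E_photon = 5.17e-5 J / 2.942e-19 J = 1.76e14.

1.76e14 photons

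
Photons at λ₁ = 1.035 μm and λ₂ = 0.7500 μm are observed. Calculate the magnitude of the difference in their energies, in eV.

0.455 eV

Using E = hc/λ: E₁ = 1.9193 × 10^-19 J, E₂ = 2.6486 × 10^-19 J.
|ΔE| = |1.9193 × 10^-19 − 2.6486 × 10^-19| = 7.29 × 10^-20 J = 0.455 eV.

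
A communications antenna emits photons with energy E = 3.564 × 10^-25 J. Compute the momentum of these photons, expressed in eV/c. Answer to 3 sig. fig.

(c = 2.99792458 × 10^8 m/s, 1 eV = 1.602176634 × 10^-19 J.)
Since p = E/c for a photon, p = 1.189 × 10^-33 kg·m/s.
Converting to eV/c: p = 2.224 × 10^-6 eV/c ≈ 2.22 × 10^-6 eV/c.

2.22 × 10^-6 eV/c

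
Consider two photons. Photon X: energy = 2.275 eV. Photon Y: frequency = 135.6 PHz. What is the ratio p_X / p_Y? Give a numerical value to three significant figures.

4.06 × 10^-3

p_X = 1.216 × 10^-27 kg·m/s (from energy = 2.275 eV, via p = E/c).
p_Y = 2.997 × 10^-25 kg·m/s (from frequency = 135.6 PHz, via p = hf/c).
Ratio = 1.216 × 10^-27 / 2.997 × 10^-25 = 4.06 × 10^-3.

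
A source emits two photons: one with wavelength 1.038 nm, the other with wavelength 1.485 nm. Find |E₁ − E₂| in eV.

Using E = hc/λ: E₁ = 1.9137e-16 J, E₂ = 1.3377e-16 J.
|ΔE| = |1.9137e-16 − 1.3377e-16| = 5.76e-17 J = 360 eV.

360 eV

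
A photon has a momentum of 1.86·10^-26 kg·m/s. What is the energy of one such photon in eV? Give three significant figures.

34.8 eV

Use c = 2.99792458·10^8 m/s, 1 eV = 1.602176634·10^-19 J.
Apply E = pc: E = 5.576·10^-18 J.
Converting to eV: E = 34.80 eV ≈ 34.8 eV.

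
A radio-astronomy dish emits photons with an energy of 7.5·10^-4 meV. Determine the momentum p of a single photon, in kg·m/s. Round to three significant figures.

(c = 2.99792458·10^8 m/s, 1 eV = 1.602176634·10^-19 J.)
Convert to SI: E = 7.5·10^-4 meV = 1.2016·10^-25 J.
Since p = E/c for a photon, p = 4.008·10^-34 kg·m/s.
So p ≈ 4.01·10^-34 kg·m/s.

4.01·10^-34 kg·m/s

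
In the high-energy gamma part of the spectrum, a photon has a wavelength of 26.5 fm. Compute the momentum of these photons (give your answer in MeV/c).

Take h = 6.62607015 × 10^-34 J·s, c = 2.99792458 × 10^8 m/s, 1 eV = 1.602176634 × 10^-19 J.
First convert: λ = 26.5 fm = 2.65 × 10^-14 m.
Since p = h/λ for a photon, p = 2.500 × 10^-20 kg·m/s.
Converting to MeV/c: p = 46.79 MeV/c ≈ 46.8 MeV/c.

46.8 MeV/c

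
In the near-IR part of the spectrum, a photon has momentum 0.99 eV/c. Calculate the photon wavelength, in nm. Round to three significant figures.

1250 nm

Use h = 6.62607015 × 10^-34 J·s, c = 2.99792458 × 10^8 m/s, 1 eV = 1.602176634 × 10^-19 J.
First convert: p = 0.99 eV/c = 5.2908 × 10^-28 kg·m/s.
The photon relation is λ = h/p, giving λ = 1.252 × 10^-6 m.
Converting to nm: λ = 1252 nm ≈ 1250 nm.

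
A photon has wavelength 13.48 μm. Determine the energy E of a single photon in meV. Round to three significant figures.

Use h = 6.62607015 × 10^-34 J·s, c = 2.99792458 × 10^8 m/s, 1 eV = 1.602176634 × 10^-19 J.
First convert: λ = 13.48 μm = 1.348 × 10^-5 m.
Apply E = hc/λ: E = 1.474 × 10^-20 J.
Converting to meV: E = 91.98 meV ≈ 92.0 meV.

92.0 meV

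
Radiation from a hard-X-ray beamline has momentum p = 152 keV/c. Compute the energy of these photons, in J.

Convert to SI: p = 152 keV/c = 8.1233e-23 kg·m/s.
The photon relation is E = pc, giving E = 2.435e-14 J.
So E ≈ 2.44e-14 J.

2.44e-14 J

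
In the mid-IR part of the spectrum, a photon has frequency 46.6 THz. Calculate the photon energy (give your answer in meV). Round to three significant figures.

(h = 6.62607015 × 10^-34 J·s, 1 eV = 1.602176634 × 10^-19 J.)
In SI units: f = 46.6 THz = 4.66 × 10^13 Hz.
Since E = hf for a photon, E = 3.088 × 10^-20 J.
Converting to meV: E = 192.7 meV ≈ 193 meV.

193 meV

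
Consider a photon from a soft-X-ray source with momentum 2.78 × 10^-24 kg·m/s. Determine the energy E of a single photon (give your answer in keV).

5.20 keV

For a photon E = pc, so E = 8.334 × 10^-16 J.
Converting to keV: E = 5.202 keV ≈ 5.20 keV.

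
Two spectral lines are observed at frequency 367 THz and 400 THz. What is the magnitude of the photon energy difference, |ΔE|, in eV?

Using E = hf: E₁ = 2.432e-19 J, E₂ = 2.650e-19 J.
|ΔE| = |2.432e-19 − 2.650e-19| = 2.19e-20 J = 0.136 eV.

0.136 eV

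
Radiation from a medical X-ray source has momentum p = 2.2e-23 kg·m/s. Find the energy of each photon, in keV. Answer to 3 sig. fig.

41.2 keV

Apply E = pc: E = 6.595e-15 J.
Converting to keV: E = 41.17 keV ≈ 41.2 keV.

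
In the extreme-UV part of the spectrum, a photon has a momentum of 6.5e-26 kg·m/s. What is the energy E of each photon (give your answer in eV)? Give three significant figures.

122 eV

(c = 2.99792458e8 m/s, 1 eV = 1.602176634e-19 J.)
The photon relation is E = pc, giving E = 1.949e-17 J.
Converting to eV: E = 121.6 eV ≈ 122 eV.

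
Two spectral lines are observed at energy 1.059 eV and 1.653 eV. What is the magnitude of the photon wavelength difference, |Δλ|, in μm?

Using λ = hc/E: λ₁ = 1.1708e-6 m, λ₂ = 7.5006e-7 m.
|Δλ| = |1.1708e-6 − 7.5006e-7| = 4.21e-7 m = 0.421 μm.

0.421 μm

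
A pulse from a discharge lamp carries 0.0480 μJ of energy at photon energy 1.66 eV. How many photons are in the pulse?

Per-photon energy: E = 2.660·10^-19 J (from energy = 1.66 eV).
N = E_total / E_photon = 4.80·10^-8 J / 2.660·10^-19 J = 1.80·10^11.

1.80·10^11 photons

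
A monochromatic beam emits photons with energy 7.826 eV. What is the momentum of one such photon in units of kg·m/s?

4.18·10^-27 kg·m/s

Convert to SI: E = 7.826 eV = 1.2539·10^-18 J.
The photon relation is p = E/c, giving p = 4.182·10^-27 kg·m/s.
So p ≈ 4.18·10^-27 kg·m/s.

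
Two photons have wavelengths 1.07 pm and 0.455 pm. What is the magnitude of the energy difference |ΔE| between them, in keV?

1570 keV

Using E = hc/λ: E₁ = 1.856 × 10^-13 J, E₂ = 4.366 × 10^-13 J.
|ΔE| = |1.856 × 10^-13 − 4.366 × 10^-13| = 2.51 × 10^-13 J = 1570 keV.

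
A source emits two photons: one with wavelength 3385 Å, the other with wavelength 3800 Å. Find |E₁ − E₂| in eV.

0.400 eV

Using E = hc/λ: E₁ = 5.8684e-19 J, E₂ = 5.2275e-19 J.
|ΔE| = |5.8684e-19 − 5.2275e-19| = 6.41e-20 J = 0.400 eV.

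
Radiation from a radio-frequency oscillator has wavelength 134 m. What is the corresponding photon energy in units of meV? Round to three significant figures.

Since E = hc/λ for a photon, E = 1.482·10^-27 J.
Converting to meV: E = 9.253·10^-6 meV ≈ 9.25·10^-6 meV.

9.25·10^-6 meV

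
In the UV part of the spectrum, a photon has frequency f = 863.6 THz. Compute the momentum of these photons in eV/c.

Take h = 6.62607015 × 10^-34 J·s, c = 2.99792458 × 10^8 m/s, 1 eV = 1.602176634 × 10^-19 J.
In SI units: f = 863.6 THz = 8.636 × 10^14 Hz.
Apply p = hf/c: p = 1.909 × 10^-27 kg·m/s.
Converting to eV/c: p = 3.572 eV/c ≈ 3.57 eV/c.

3.57 eV/c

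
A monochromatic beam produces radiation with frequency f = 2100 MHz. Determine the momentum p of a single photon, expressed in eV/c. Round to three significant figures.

In SI units: f = 2100 MHz = 2.1 × 10^9 Hz.
For a photon p = hf/c, so p = 4.641 × 10^-33 kg·m/s.
Converting to eV/c: p = 8.685 × 10^-6 eV/c ≈ 8.68 × 10^-6 eV/c.

8.68 × 10^-6 eV/c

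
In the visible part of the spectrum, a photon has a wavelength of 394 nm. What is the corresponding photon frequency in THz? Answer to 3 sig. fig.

761 THz

Take c = 2.99792458 × 10^8 m/s.
First convert: λ = 394 nm = 3.94 × 10^-7 m.
Since f = c/λ for a photon, f = 7.609 × 10^14 Hz.
Converting to THz: f = 760.9 THz ≈ 761 THz.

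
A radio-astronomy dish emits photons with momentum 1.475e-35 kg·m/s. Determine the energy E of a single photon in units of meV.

(c = 2.99792458e8 m/s, 1 eV = 1.602176634e-19 J.)
The photon relation is E = pc, giving E = 4.422e-27 J.
Converting to meV: E = 2.760e-5 meV ≈ 2.76e-5 meV.

2.76e-5 meV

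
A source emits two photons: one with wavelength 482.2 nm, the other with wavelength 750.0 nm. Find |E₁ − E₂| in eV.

0.918 eV

Using E = hc/λ: E₁ = 4.1195e-19 J, E₂ = 2.6486e-19 J.
|ΔE| = |4.1195e-19 − 2.6486e-19| = 1.47e-19 J = 0.918 eV.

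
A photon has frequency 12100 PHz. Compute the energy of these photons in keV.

In SI units: f = 12100 PHz = 1.21 × 10^19 Hz.
The photon relation is E = hf, giving E = 8.018 × 10^-15 J.
Converting to keV: E = 50.04 keV ≈ 50.0 keV.

50.0 keV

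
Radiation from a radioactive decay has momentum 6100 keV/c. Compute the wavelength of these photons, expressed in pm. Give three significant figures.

Convert to SI: p = 6100 keV/c = 3.2600e-21 kg·m/s.
Apply λ = h/p: λ = 2.033e-13 m.
Converting to pm: λ = 0.2033 pm ≈ 0.203 pm.

0.203 pm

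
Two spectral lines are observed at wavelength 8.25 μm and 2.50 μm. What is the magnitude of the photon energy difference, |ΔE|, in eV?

0.346 eV

Using E = hc/λ: E₁ = 2.408e-20 J, E₂ = 7.946e-20 J.
|ΔE| = |2.408e-20 − 7.946e-20| = 5.54e-20 J = 0.346 eV.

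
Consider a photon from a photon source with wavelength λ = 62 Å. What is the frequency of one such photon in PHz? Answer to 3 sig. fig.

(c = 2.99792458e8 m/s.)
Convert to SI: λ = 62 Å = 6.2e-9 m.
For a photon f = c/λ, so f = 4.835e16 Hz.
Converting to PHz: f = 48.35 PHz ≈ 48.4 PHz.

48.4 PHz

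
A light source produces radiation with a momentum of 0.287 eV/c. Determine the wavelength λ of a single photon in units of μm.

Use h = 6.62607015 × 10^-34 J·s, c = 2.99792458 × 10^8 m/s, 1 eV = 1.602176634 × 10^-19 J.
Convert to SI: p = 0.287 eV/c = 1.5338 × 10^-28 kg·m/s.
For a photon λ = h/p, so λ = 4.320 × 10^-6 m.
Converting to μm: λ = 4.320 μm ≈ 4.32 μm.

4.32 μm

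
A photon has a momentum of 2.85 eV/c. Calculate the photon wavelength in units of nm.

Use h = 6.62607015e-34 J·s, c = 2.99792458e8 m/s, 1 eV = 1.602176634e-19 J.
First convert: p = 2.85 eV/c = 1.5231e-27 kg·m/s.
Apply λ = h/p: λ = 4.350e-7 m.
Converting to nm: λ = 435.0 nm ≈ 435 nm.

435 nm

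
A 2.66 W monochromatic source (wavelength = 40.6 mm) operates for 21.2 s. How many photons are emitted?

Total energy: E_total = P·t = 2.66 × 21.2 = 56.39 J.
Per-photon energy: E = 4.893e-24 J.
N = E_total / E_photon = 1.15e25.

1.15e25 photons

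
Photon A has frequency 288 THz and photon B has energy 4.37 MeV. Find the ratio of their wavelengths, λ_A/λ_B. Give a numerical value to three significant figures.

3.67 × 10^6

λ_A = 1.041 × 10^-6 m (from frequency = 288 THz, via λ = c/f).
λ_B = 2.837 × 10^-13 m (from energy = 4.37 MeV, via λ = hc/E).
Ratio = 1.041 × 10^-6 / 2.837 × 10^-13 = 3.67 × 10^6.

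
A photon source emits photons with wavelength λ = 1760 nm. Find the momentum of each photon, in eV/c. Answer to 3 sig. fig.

0.704 eV/c

Take h = 6.62607015e-34 J·s, c = 2.99792458e8 m/s, 1 eV = 1.602176634e-19 J.
In SI units: λ = 1760 nm = 1.76e-6 m.
For a photon p = h/λ, so p = 3.765e-28 kg·m/s.
Converting to eV/c: p = 0.7045 eV/c ≈ 0.704 eV/c.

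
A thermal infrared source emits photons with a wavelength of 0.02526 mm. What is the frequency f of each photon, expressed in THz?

Take c = 2.99792458e8 m/s.
In SI units: λ = 0.02526 mm = 2.526e-5 m.
Apply f = c/λ: f = 1.187e13 Hz.
Converting to THz: f = 11.87 THz ≈ 11.9 THz.

11.9 THz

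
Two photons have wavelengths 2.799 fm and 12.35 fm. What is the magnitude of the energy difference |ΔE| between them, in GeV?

Using E = hc/λ: E₁ = 7.0970e-11 J, E₂ = 1.6085e-11 J.
|ΔE| = |7.0970e-11 − 1.6085e-11| = 5.49e-11 J = 0.343 GeV.

0.343 GeV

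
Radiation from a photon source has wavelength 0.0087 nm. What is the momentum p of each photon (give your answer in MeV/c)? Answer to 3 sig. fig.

0.143 MeV/c

Take h = 6.62607015e-34 J·s, c = 2.99792458e8 m/s, 1 eV = 1.602176634e-19 J.
In SI units: λ = 0.0087 nm = 8.7e-12 m.
The photon relation is p = h/λ, giving p = 7.616e-23 kg·m/s.
Converting to MeV/c: p = 0.1425 MeV/c ≈ 0.143 MeV/c.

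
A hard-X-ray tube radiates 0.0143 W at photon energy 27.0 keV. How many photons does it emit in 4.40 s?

1.45e13 photons

Total energy: E_total = P·t = 0.0143 × 4.40 = 0.06292 J.
Per-photon energy: E = 4.326e-15 J.
N = E_total / E_photon = 1.45e13.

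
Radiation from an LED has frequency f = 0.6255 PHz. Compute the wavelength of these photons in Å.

Use c = 2.99792458 × 10^8 m/s.
In SI units: f = 0.6255 PHz = 6.255 × 10^14 Hz.
The photon relation is λ = c/f, giving λ = 4.793 × 10^-7 m.
Converting to Å: λ = 4793 Å ≈ 4790 Å.

4790 Å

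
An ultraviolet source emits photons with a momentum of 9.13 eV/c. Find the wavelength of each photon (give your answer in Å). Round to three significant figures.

Use h = 6.62607015e-34 J·s, c = 2.99792458e8 m/s, 1 eV = 1.602176634e-19 J.
First convert: p = 9.13 eV/c = 4.8793e-27 kg·m/s.
Since λ = h/p for a photon, λ = 1.358e-7 m.
Converting to Å: λ = 1358 Å ≈ 1360 Å.

1360 Å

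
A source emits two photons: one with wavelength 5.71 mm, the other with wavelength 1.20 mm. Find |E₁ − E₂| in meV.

Using E = hc/λ: E₁ = 3.479e-23 J, E₂ = 1.655e-22 J.
|ΔE| = |3.479e-23 − 1.655e-22| = 1.31e-22 J = 0.816 meV.

0.816 meV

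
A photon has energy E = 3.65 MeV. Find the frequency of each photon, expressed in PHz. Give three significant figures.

In SI units: E = 3.65 MeV = 5.8479e-13 J.
Apply f = E/h: f = 8.826e20 Hz.
Converting to PHz: f = 882600 PHz ≈ 8.83e5 PHz.

8.83e5 PHz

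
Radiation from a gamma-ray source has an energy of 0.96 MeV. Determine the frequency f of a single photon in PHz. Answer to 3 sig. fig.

2.32e5 PHz

(h = 6.62607015e-34 J·s, 1 eV = 1.602176634e-19 J.)
First convert: E = 0.96 MeV = 1.5381e-13 J.
The photon relation is f = E/h, giving f = 2.321e20 Hz.
Converting to PHz: f = 232100 PHz ≈ 2.32e5 PHz.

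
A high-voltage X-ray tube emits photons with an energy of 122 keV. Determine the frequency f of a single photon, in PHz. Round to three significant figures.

2.95e4 PHz

(h = 6.62607015e-34 J·s, 1 eV = 1.602176634e-19 J.)
In SI units: E = 122 keV = 1.9547e-14 J.
Apply f = E/h: f = 2.950e19 Hz.
Converting to PHz: f = 29500 PHz ≈ 2.95e4 PHz.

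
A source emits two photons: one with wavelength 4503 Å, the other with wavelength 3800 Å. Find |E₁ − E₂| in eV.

Using E = hc/λ: E₁ = 4.4114·10^-19 J, E₂ = 5.2275·10^-19 J.
|ΔE| = |4.4114·10^-19 − 5.2275·10^-19| = 8.16·10^-20 J = 0.509 eV.

0.509 eV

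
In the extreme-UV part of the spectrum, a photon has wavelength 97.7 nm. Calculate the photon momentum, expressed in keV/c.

0.0127 keV/c

Use h = 6.62607015 × 10^-34 J·s, c = 2.99792458 × 10^8 m/s, 1 eV = 1.602176634 × 10^-19 J.
In SI units: λ = 97.7 nm = 9.77 × 10^-8 m.
For a photon p = h/λ, so p = 6.782 × 10^-27 kg·m/s.
Converting to keV/c: p = 0.01269 keV/c ≈ 0.0127 keV/c.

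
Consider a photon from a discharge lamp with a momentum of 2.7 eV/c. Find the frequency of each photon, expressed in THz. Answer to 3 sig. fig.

653 THz

Take h = 6.62607015e-34 J·s, c = 2.99792458e8 m/s, 1 eV = 1.602176634e-19 J.
In SI units: p = 2.7 eV/c = 1.4430e-27 kg·m/s.
Apply f = pc/h: f = 6.529e14 Hz.
Converting to THz: f = 652.9 THz ≈ 653 THz.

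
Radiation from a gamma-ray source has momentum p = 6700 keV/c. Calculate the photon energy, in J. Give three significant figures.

In SI units: p = 6700 keV/c = 3.5807·10^-21 kg·m/s.
Since E = pc for a photon, E = 1.073·10^-12 J.
So E ≈ 1.07·10^-12 J.

1.07·10^-12 J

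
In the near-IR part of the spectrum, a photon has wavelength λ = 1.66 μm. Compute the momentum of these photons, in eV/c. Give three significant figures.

0.747 eV/c

Convert to SI: λ = 1.66 μm = 1.66·10^-6 m.
The photon relation is p = h/λ, giving p = 3.992·10^-28 kg·m/s.
Converting to eV/c: p = 0.7469 eV/c ≈ 0.747 eV/c.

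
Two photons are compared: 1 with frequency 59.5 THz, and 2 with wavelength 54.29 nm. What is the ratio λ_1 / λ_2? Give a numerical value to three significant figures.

92.8

λ_1 = 5.039·10^-6 m (from frequency = 59.5 THz, via λ = c/f).
λ_2 = 5.429·10^-8 m (from wavelength = 54.29 nm, via λ given directly).
Ratio = 5.039·10^-6 / 5.429·10^-8 = 92.8.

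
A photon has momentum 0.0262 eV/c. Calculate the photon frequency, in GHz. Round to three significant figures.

Use h = 6.62607015e-34 J·s, c = 2.99792458e8 m/s, 1 eV = 1.602176634e-19 J.
Convert to SI: p = 0.0262 eV/c = 1.4002e-29 kg·m/s.
The photon relation is f = pc/h, giving f = 6.335e12 Hz.
Converting to GHz: f = 6335 GHz ≈ 6340 GHz.

6340 GHz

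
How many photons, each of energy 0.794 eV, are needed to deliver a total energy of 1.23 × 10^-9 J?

9.67 × 10^9 photons

Per-photon energy: E = 1.272 × 10^-19 J (from energy = 0.794 eV).
N = E_total / E_photon = 1.23 × 10^-9 J / 1.272 × 10^-19 J = 9.67 × 10^9.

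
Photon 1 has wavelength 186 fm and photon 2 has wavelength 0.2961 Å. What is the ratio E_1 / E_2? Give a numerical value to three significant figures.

159

E_1 = 1.068 × 10^-12 J (from wavelength = 186 fm, via E = hc/λ).
E_2 = 6.709 × 10^-15 J (from wavelength = 0.2961 Å, via E = hc/λ).
Ratio = 1.068 × 10^-12 / 6.709 × 10^-15 = 159.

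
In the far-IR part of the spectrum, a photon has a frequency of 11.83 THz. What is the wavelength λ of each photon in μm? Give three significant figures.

25.3 μm

In SI units: f = 11.83 THz = 1.183e13 Hz.
For a photon λ = c/f, so λ = 2.534e-5 m.
Converting to μm: λ = 25.34 μm ≈ 25.3 μm.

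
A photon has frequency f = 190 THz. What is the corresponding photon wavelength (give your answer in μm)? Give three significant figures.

(c = 2.99792458 × 10^8 m/s.)
First convert: f = 190 THz = 1.9 × 10^14 Hz.
Apply λ = c/f: λ = 1.578 × 10^-6 m.
Converting to μm: λ = 1.578 μm ≈ 1.58 μm.

1.58 μm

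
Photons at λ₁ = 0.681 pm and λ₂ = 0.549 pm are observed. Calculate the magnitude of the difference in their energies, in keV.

Using E = hc/λ: E₁ = 2.917e-13 J, E₂ = 3.618e-13 J.
|ΔE| = |2.917e-13 − 3.618e-13| = 7.01e-14 J = 438 keV.

438 keV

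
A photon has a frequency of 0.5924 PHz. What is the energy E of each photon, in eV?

2.45 eV

Convert to SI: f = 0.5924 PHz = 5.924 × 10^14 Hz.
For a photon E = hf, so E = 3.925 × 10^-19 J.
Converting to eV: E = 2.450 eV ≈ 2.45 eV.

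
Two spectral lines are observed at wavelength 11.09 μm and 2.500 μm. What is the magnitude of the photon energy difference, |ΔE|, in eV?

Using E = hc/λ: E₁ = 1.7912e-20 J, E₂ = 7.9458e-20 J.
|ΔE| = |1.7912e-20 − 7.9458e-20| = 6.15e-20 J = 0.384 eV.

0.384 eV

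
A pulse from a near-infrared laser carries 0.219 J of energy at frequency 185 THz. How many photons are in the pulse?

1.79 × 10^18 photons

Per-photon energy: E = 1.226 × 10^-19 J (from frequency = 185 THz).
N = E_total / E_photon = 0.219 J / 1.226 × 10^-19 J = 1.79 × 10^18.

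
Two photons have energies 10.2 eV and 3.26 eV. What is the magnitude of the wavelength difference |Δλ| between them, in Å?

Using λ = hc/E: λ₁ = 1.216e-7 m, λ₂ = 3.803e-7 m.
|Δλ| = |1.216e-7 − 3.803e-7| = 2.59e-7 m = 2590 Å.

2590 Å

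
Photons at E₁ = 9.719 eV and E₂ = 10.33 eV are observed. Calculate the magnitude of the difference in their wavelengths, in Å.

75.5 Å

Using λ = hc/E: λ₁ = 1.2757e-7 m, λ₂ = 1.2002e-7 m.
|Δλ| = |1.2757e-7 − 1.2002e-7| = 7.55e-9 m = 75.5 Å.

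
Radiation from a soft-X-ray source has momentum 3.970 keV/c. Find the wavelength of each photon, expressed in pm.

312 pm

Use h = 6.62607015 × 10^-34 J·s, c = 2.99792458 × 10^8 m/s, 1 eV = 1.602176634 × 10^-19 J.
First convert: p = 3.970 keV/c = 2.1217 × 10^-24 kg·m/s.
For a photon λ = h/p, so λ = 3.123 × 10^-10 m.
Converting to pm: λ = 312.3 pm ≈ 312 pm.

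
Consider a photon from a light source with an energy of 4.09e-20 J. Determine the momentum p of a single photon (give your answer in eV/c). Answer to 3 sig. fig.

0.255 eV/c

The photon relation is p = E/c, giving p = 1.364e-28 kg·m/s.
Converting to eV/c: p = 0.2553 eV/c ≈ 0.255 eV/c.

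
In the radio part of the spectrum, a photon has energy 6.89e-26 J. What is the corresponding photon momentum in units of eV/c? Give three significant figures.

4.30e-7 eV/c

Take c = 2.99792458e8 m/s, 1 eV = 1.602176634e-19 J.
The photon relation is p = E/c, giving p = 2.298e-34 kg·m/s.
Converting to eV/c: p = 4.300e-7 eV/c ≈ 4.30e-7 eV/c.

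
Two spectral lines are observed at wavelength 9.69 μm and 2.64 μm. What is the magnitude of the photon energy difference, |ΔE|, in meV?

342 meV

Using E = hc/λ: E₁ = 2.050 × 10^-20 J, E₂ = 7.524 × 10^-20 J.
|ΔE| = |2.050 × 10^-20 − 7.524 × 10^-20| = 5.47 × 10^-20 J = 342 meV.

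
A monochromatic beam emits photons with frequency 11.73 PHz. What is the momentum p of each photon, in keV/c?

Take h = 6.62607015 × 10^-34 J·s, c = 2.99792458 × 10^8 m/s, 1 eV = 1.602176634 × 10^-19 J.
In SI units: f = 11.73 PHz = 1.173 × 10^16 Hz.
Apply p = hf/c: p = 2.593 × 10^-26 kg·m/s.
Converting to keV/c: p = 0.04851 keV/c ≈ 0.0485 keV/c.

0.0485 keV/c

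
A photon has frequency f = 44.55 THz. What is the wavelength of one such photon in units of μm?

6.73 μm

Convert to SI: f = 44.55 THz = 4.455 × 10^13 Hz.
The photon relation is λ = c/f, giving λ = 6.729 × 10^-6 m.
Converting to μm: λ = 6.729 μm ≈ 6.73 μm.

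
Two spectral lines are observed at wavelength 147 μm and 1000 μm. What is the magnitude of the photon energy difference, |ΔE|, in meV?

7.19 meV

Using E = hc/λ: E₁ = 1.351 × 10^-21 J, E₂ = 1.986 × 10^-22 J.
|ΔE| = |1.351 × 10^-21 − 1.986 × 10^-22| = 1.15 × 10^-21 J = 7.19 meV.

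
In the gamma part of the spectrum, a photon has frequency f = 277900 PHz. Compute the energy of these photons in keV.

1150 keV

Convert to SI: f = 277900 PHz = 2.779e20 Hz.
For a photon E = hf, so E = 1.841e-13 J.
Converting to keV: E = 1149 keV ≈ 1150 keV.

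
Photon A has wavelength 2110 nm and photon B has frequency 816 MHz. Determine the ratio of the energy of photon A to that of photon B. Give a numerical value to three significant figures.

1.74e5

E_A = 9.414e-20 J (from wavelength = 2110 nm, via E = hc/λ).
E_B = 5.407e-25 J (from frequency = 816 MHz, via E = hf).
Ratio = 9.414e-20 / 5.407e-25 = 1.74e5.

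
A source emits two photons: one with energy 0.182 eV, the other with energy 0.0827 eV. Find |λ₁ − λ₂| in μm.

8.18 μm

Using λ = hc/E: λ₁ = 6.812 × 10^-6 m, λ₂ = 1.499 × 10^-5 m.
|Δλ| = |6.812 × 10^-6 − 1.499 × 10^-5| = 8.18 × 10^-6 m = 8.18 μm.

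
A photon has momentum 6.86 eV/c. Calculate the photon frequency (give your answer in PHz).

1.66 PHz

(h = 6.62607015 × 10^-34 J·s, c = 2.99792458 × 10^8 m/s, 1 eV = 1.602176634 × 10^-19 J.)
First convert: p = 6.86 eV/c = 3.6662 × 10^-27 kg·m/s.
Apply f = pc/h: f = 1.659 × 10^15 Hz.
Converting to PHz: f = 1.659 PHz ≈ 1.66 PHz.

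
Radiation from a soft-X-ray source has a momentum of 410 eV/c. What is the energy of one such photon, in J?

Use c = 2.99792458·10^8 m/s, 1 eV = 1.602176634·10^-19 J.
First convert: p = 410 eV/c = 2.1912·10^-25 kg·m/s.
For a photon E = pc, so E = 6.569·10^-17 J.
So E ≈ 6.57·10^-17 J.

6.57·10^-17 J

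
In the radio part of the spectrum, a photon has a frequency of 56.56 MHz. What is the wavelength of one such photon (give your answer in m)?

5.30 m

(c = 2.99792458 × 10^8 m/s.)
In SI units: f = 56.56 MHz = 5.656 × 10^7 Hz.
Since λ = c/f for a photon, λ = 5.300 m.
So λ ≈ 5.30 m.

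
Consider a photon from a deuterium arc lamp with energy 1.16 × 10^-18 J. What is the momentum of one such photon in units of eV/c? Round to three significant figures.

7.24 eV/c

Use c = 2.99792458 × 10^8 m/s, 1 eV = 1.602176634 × 10^-19 J.
Since p = E/c for a photon, p = 3.869 × 10^-27 kg·m/s.
Converting to eV/c: p = 7.240 eV/c ≈ 7.24 eV/c.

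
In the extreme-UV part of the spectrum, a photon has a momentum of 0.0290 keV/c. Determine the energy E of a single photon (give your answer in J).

4.65 × 10^-18 J

First convert: p = 0.0290 keV/c = 1.5498 × 10^-26 kg·m/s.
The photon relation is E = pc, giving E = 4.646 × 10^-18 J.
So E ≈ 4.65 × 10^-18 J.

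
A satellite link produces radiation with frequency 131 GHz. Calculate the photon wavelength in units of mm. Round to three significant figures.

In SI units: f = 131 GHz = 1.31 × 10^11 Hz.
Apply λ = c/f: λ = 0.002288 m.
Converting to mm: λ = 2.288 mm ≈ 2.29 mm.

2.29 mm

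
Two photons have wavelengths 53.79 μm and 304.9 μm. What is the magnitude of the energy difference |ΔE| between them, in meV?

Using E = hc/λ: E₁ = 3.6930 × 10^-21 J, E₂ = 6.5151 × 10^-22 J.
|ΔE| = |3.6930 × 10^-21 − 6.5151 × 10^-22| = 3.04 × 10^-21 J = 19.0 meV.

19.0 meV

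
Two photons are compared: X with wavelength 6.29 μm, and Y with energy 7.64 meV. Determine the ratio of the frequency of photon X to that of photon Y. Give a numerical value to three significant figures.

25.8

f_X = 4.766e13 Hz (from wavelength = 6.29 μm, via f = c/λ).
f_Y = 1.847e12 Hz (from energy = 7.64 meV, via f = E/h).
Ratio = 4.766e13 / 1.847e12 = 25.8.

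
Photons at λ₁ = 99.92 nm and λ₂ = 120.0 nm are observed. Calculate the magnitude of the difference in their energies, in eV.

2.08 eV

Using E = hc/λ: E₁ = 1.9880e-18 J, E₂ = 1.6554e-18 J.
|ΔE| = |1.9880e-18 − 1.6554e-18| = 3.33e-19 J = 2.08 eV.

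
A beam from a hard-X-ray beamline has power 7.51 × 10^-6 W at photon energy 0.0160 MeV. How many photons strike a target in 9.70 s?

Total energy: E_total = P·t = 7.51 × 10^-6 × 9.70 = 7.285 × 10^-5 J.
Per-photon energy: E = 2.563 × 10^-15 J.
N = E_total / E_photon = 2.84 × 10^10.

2.84 × 10^10 photons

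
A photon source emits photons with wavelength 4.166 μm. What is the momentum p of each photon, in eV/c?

0.298 eV/c

(h = 6.62607015·10^-34 J·s, c = 2.99792458·10^8 m/s, 1 eV = 1.602176634·10^-19 J.)
Convert to SI: λ = 4.166 μm = 4.166·10^-6 m.
For a photon p = h/λ, so p = 1.591·10^-28 kg·m/s.
Converting to eV/c: p = 0.2976 eV/c ≈ 0.298 eV/c.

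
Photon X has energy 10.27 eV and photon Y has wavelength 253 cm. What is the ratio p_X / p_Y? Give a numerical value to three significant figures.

p_X = 5.489e-27 kg·m/s (from energy = 10.27 eV, via p = E/c).
p_Y = 2.619e-34 kg·m/s (from wavelength = 253 cm, via p = h/λ).
Ratio = 5.489e-27 / 2.619e-34 = 2.10e7.

2.10e7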